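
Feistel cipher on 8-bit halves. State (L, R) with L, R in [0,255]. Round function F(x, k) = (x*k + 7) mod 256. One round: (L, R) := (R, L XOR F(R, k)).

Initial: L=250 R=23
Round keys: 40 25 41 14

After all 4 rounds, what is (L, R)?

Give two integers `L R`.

Answer: 151 186

Derivation:
Round 1 (k=40): L=23 R=101
Round 2 (k=25): L=101 R=243
Round 3 (k=41): L=243 R=151
Round 4 (k=14): L=151 R=186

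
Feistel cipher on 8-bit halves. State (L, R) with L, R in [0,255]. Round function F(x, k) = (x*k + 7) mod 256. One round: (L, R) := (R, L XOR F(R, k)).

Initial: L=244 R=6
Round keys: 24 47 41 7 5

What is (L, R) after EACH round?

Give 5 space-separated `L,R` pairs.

Round 1 (k=24): L=6 R=99
Round 2 (k=47): L=99 R=50
Round 3 (k=41): L=50 R=106
Round 4 (k=7): L=106 R=223
Round 5 (k=5): L=223 R=8

Answer: 6,99 99,50 50,106 106,223 223,8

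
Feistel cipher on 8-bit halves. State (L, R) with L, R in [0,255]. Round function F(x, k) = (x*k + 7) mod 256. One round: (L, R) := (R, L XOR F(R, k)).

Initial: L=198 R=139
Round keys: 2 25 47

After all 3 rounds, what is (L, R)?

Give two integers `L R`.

Answer: 225 141

Derivation:
Round 1 (k=2): L=139 R=219
Round 2 (k=25): L=219 R=225
Round 3 (k=47): L=225 R=141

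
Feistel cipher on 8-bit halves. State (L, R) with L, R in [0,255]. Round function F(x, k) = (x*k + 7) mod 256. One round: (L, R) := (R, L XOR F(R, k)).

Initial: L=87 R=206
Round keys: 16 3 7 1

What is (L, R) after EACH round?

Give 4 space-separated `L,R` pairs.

Answer: 206,176 176,217 217,70 70,148

Derivation:
Round 1 (k=16): L=206 R=176
Round 2 (k=3): L=176 R=217
Round 3 (k=7): L=217 R=70
Round 4 (k=1): L=70 R=148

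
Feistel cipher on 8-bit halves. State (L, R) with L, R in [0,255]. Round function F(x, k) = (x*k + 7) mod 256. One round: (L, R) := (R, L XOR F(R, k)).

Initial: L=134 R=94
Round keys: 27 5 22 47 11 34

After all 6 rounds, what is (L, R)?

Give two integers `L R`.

Answer: 216 236

Derivation:
Round 1 (k=27): L=94 R=119
Round 2 (k=5): L=119 R=4
Round 3 (k=22): L=4 R=40
Round 4 (k=47): L=40 R=91
Round 5 (k=11): L=91 R=216
Round 6 (k=34): L=216 R=236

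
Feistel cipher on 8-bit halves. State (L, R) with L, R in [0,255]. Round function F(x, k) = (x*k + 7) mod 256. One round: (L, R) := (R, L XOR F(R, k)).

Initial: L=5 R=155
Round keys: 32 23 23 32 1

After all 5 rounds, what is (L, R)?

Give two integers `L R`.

Answer: 41 91

Derivation:
Round 1 (k=32): L=155 R=98
Round 2 (k=23): L=98 R=78
Round 3 (k=23): L=78 R=107
Round 4 (k=32): L=107 R=41
Round 5 (k=1): L=41 R=91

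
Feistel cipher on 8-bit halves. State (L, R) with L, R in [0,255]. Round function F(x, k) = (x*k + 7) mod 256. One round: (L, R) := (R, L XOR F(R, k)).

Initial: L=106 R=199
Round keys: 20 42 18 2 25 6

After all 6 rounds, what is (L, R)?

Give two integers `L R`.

Answer: 54 246

Derivation:
Round 1 (k=20): L=199 R=249
Round 2 (k=42): L=249 R=38
Round 3 (k=18): L=38 R=74
Round 4 (k=2): L=74 R=189
Round 5 (k=25): L=189 R=54
Round 6 (k=6): L=54 R=246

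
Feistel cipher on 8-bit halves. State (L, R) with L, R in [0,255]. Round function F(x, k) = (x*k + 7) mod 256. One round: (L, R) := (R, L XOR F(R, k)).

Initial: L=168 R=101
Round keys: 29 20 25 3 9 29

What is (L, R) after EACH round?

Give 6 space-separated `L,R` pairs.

Answer: 101,208 208,34 34,137 137,128 128,14 14,29

Derivation:
Round 1 (k=29): L=101 R=208
Round 2 (k=20): L=208 R=34
Round 3 (k=25): L=34 R=137
Round 4 (k=3): L=137 R=128
Round 5 (k=9): L=128 R=14
Round 6 (k=29): L=14 R=29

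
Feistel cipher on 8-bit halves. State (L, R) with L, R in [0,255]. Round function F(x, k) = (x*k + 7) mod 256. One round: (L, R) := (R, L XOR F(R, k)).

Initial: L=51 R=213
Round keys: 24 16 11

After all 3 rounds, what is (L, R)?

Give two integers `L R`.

Round 1 (k=24): L=213 R=204
Round 2 (k=16): L=204 R=18
Round 3 (k=11): L=18 R=1

Answer: 18 1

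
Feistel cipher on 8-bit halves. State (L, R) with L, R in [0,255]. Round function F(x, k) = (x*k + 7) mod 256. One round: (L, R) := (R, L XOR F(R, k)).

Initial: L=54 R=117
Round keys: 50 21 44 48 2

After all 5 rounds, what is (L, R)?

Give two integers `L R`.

Round 1 (k=50): L=117 R=215
Round 2 (k=21): L=215 R=223
Round 3 (k=44): L=223 R=140
Round 4 (k=48): L=140 R=152
Round 5 (k=2): L=152 R=187

Answer: 152 187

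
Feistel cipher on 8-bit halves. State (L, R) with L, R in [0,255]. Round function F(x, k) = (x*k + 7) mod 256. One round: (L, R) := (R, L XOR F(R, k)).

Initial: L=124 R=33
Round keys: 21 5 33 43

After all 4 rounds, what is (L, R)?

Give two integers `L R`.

Round 1 (k=21): L=33 R=192
Round 2 (k=5): L=192 R=230
Round 3 (k=33): L=230 R=109
Round 4 (k=43): L=109 R=176

Answer: 109 176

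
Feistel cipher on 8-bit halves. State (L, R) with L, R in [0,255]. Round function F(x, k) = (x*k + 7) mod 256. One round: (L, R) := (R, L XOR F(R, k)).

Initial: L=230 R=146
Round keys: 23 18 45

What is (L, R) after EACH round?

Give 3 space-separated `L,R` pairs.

Answer: 146,195 195,47 47,137

Derivation:
Round 1 (k=23): L=146 R=195
Round 2 (k=18): L=195 R=47
Round 3 (k=45): L=47 R=137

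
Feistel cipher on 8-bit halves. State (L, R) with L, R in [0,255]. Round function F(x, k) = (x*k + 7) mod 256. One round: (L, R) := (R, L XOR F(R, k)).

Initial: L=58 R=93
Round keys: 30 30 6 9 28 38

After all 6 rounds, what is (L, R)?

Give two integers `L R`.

Answer: 51 50

Derivation:
Round 1 (k=30): L=93 R=215
Round 2 (k=30): L=215 R=100
Round 3 (k=6): L=100 R=136
Round 4 (k=9): L=136 R=171
Round 5 (k=28): L=171 R=51
Round 6 (k=38): L=51 R=50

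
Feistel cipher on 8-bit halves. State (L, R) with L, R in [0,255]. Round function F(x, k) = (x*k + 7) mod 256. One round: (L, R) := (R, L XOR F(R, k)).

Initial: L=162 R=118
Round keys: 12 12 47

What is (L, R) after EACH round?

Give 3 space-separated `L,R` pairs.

Answer: 118,45 45,85 85,143

Derivation:
Round 1 (k=12): L=118 R=45
Round 2 (k=12): L=45 R=85
Round 3 (k=47): L=85 R=143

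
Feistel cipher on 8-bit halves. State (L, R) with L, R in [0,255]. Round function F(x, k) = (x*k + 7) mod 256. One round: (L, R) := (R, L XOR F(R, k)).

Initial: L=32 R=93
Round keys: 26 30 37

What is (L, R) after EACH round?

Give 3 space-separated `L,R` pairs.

Round 1 (k=26): L=93 R=89
Round 2 (k=30): L=89 R=40
Round 3 (k=37): L=40 R=150

Answer: 93,89 89,40 40,150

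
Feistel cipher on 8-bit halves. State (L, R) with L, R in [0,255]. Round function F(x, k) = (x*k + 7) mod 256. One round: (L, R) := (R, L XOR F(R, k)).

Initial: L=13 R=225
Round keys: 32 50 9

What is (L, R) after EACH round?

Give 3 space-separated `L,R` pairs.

Answer: 225,42 42,218 218,155

Derivation:
Round 1 (k=32): L=225 R=42
Round 2 (k=50): L=42 R=218
Round 3 (k=9): L=218 R=155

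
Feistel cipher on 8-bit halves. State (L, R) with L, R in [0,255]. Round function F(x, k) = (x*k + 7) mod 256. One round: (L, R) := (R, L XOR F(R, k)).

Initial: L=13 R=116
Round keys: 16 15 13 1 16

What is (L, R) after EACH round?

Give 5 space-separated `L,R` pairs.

Answer: 116,74 74,41 41,86 86,116 116,17

Derivation:
Round 1 (k=16): L=116 R=74
Round 2 (k=15): L=74 R=41
Round 3 (k=13): L=41 R=86
Round 4 (k=1): L=86 R=116
Round 5 (k=16): L=116 R=17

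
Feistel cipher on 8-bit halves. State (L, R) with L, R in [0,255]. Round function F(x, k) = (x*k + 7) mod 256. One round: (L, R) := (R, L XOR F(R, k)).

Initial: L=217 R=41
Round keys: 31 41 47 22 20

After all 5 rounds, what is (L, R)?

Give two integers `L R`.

Round 1 (k=31): L=41 R=39
Round 2 (k=41): L=39 R=111
Round 3 (k=47): L=111 R=79
Round 4 (k=22): L=79 R=190
Round 5 (k=20): L=190 R=144

Answer: 190 144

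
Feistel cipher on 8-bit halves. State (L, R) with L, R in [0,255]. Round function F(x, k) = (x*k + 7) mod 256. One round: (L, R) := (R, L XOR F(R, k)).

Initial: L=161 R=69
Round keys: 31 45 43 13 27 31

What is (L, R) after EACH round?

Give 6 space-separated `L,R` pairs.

Round 1 (k=31): L=69 R=195
Round 2 (k=45): L=195 R=11
Round 3 (k=43): L=11 R=35
Round 4 (k=13): L=35 R=197
Round 5 (k=27): L=197 R=237
Round 6 (k=31): L=237 R=127

Answer: 69,195 195,11 11,35 35,197 197,237 237,127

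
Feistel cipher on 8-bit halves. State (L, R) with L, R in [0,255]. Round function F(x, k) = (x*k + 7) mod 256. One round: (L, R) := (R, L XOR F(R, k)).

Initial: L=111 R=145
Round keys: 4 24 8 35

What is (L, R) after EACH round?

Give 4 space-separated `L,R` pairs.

Round 1 (k=4): L=145 R=36
Round 2 (k=24): L=36 R=246
Round 3 (k=8): L=246 R=147
Round 4 (k=35): L=147 R=214

Answer: 145,36 36,246 246,147 147,214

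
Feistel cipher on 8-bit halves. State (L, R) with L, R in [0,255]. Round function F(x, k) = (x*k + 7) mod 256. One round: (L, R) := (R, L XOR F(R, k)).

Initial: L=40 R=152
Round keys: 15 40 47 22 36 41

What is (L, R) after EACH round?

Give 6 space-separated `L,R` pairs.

Answer: 152,199 199,135 135,23 23,134 134,200 200,137

Derivation:
Round 1 (k=15): L=152 R=199
Round 2 (k=40): L=199 R=135
Round 3 (k=47): L=135 R=23
Round 4 (k=22): L=23 R=134
Round 5 (k=36): L=134 R=200
Round 6 (k=41): L=200 R=137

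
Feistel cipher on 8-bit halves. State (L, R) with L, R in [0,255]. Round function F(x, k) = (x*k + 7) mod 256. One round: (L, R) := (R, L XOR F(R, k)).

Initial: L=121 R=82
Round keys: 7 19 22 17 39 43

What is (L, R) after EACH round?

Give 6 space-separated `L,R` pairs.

Round 1 (k=7): L=82 R=60
Round 2 (k=19): L=60 R=41
Round 3 (k=22): L=41 R=177
Round 4 (k=17): L=177 R=225
Round 5 (k=39): L=225 R=255
Round 6 (k=43): L=255 R=61

Answer: 82,60 60,41 41,177 177,225 225,255 255,61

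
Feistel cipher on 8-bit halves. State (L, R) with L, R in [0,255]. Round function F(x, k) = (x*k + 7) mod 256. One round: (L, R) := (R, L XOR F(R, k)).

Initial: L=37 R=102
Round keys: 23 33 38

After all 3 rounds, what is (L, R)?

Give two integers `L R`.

Round 1 (k=23): L=102 R=20
Round 2 (k=33): L=20 R=253
Round 3 (k=38): L=253 R=129

Answer: 253 129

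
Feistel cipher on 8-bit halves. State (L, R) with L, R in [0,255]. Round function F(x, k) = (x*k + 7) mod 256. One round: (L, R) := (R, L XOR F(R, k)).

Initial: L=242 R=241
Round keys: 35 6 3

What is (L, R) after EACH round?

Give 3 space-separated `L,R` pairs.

Round 1 (k=35): L=241 R=8
Round 2 (k=6): L=8 R=198
Round 3 (k=3): L=198 R=81

Answer: 241,8 8,198 198,81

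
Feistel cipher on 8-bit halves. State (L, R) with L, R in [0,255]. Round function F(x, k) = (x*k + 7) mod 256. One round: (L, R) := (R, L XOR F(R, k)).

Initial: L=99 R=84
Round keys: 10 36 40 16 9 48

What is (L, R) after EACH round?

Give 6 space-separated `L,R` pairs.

Answer: 84,44 44,99 99,83 83,84 84,168 168,211

Derivation:
Round 1 (k=10): L=84 R=44
Round 2 (k=36): L=44 R=99
Round 3 (k=40): L=99 R=83
Round 4 (k=16): L=83 R=84
Round 5 (k=9): L=84 R=168
Round 6 (k=48): L=168 R=211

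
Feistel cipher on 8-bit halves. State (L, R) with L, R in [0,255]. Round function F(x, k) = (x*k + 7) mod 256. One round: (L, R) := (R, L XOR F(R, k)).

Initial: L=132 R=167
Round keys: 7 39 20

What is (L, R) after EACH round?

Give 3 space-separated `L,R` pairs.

Round 1 (k=7): L=167 R=28
Round 2 (k=39): L=28 R=236
Round 3 (k=20): L=236 R=107

Answer: 167,28 28,236 236,107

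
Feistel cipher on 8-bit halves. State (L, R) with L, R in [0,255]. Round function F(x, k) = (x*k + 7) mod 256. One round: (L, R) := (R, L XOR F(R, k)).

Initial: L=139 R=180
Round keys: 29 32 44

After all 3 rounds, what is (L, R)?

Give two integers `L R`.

Round 1 (k=29): L=180 R=224
Round 2 (k=32): L=224 R=179
Round 3 (k=44): L=179 R=43

Answer: 179 43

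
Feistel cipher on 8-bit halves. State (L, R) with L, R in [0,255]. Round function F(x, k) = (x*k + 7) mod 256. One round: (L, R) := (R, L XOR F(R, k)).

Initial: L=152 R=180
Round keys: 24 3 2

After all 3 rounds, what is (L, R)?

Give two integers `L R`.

Answer: 48 24

Derivation:
Round 1 (k=24): L=180 R=127
Round 2 (k=3): L=127 R=48
Round 3 (k=2): L=48 R=24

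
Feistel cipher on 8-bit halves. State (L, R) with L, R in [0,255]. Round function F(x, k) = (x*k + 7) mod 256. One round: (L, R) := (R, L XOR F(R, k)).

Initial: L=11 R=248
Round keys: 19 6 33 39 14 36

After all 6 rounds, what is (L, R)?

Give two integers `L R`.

Round 1 (k=19): L=248 R=100
Round 2 (k=6): L=100 R=167
Round 3 (k=33): L=167 R=234
Round 4 (k=39): L=234 R=10
Round 5 (k=14): L=10 R=121
Round 6 (k=36): L=121 R=1

Answer: 121 1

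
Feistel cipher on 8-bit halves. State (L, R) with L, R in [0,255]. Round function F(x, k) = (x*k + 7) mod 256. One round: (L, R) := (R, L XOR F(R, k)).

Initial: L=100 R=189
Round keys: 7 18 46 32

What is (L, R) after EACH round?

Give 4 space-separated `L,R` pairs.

Round 1 (k=7): L=189 R=86
Round 2 (k=18): L=86 R=174
Round 3 (k=46): L=174 R=29
Round 4 (k=32): L=29 R=9

Answer: 189,86 86,174 174,29 29,9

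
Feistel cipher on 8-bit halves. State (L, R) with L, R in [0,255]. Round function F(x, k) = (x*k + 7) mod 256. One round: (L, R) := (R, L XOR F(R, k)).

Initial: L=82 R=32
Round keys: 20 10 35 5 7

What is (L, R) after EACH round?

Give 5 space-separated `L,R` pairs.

Round 1 (k=20): L=32 R=213
Round 2 (k=10): L=213 R=121
Round 3 (k=35): L=121 R=71
Round 4 (k=5): L=71 R=19
Round 5 (k=7): L=19 R=203

Answer: 32,213 213,121 121,71 71,19 19,203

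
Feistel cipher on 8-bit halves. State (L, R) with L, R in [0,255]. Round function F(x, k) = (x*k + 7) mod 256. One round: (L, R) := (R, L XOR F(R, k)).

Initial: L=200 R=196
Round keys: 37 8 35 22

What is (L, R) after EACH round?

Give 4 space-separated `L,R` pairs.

Round 1 (k=37): L=196 R=147
Round 2 (k=8): L=147 R=91
Round 3 (k=35): L=91 R=235
Round 4 (k=22): L=235 R=98

Answer: 196,147 147,91 91,235 235,98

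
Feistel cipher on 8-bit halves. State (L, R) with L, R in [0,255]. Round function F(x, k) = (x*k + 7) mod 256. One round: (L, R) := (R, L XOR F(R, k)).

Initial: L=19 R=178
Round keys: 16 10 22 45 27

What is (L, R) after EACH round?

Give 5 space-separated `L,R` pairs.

Answer: 178,52 52,189 189,113 113,89 89,27

Derivation:
Round 1 (k=16): L=178 R=52
Round 2 (k=10): L=52 R=189
Round 3 (k=22): L=189 R=113
Round 4 (k=45): L=113 R=89
Round 5 (k=27): L=89 R=27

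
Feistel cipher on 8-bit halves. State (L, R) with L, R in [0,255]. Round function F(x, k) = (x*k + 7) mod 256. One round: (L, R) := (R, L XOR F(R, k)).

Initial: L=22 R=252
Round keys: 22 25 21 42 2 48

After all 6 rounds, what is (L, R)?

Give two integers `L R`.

Answer: 135 232

Derivation:
Round 1 (k=22): L=252 R=185
Round 2 (k=25): L=185 R=228
Round 3 (k=21): L=228 R=2
Round 4 (k=42): L=2 R=191
Round 5 (k=2): L=191 R=135
Round 6 (k=48): L=135 R=232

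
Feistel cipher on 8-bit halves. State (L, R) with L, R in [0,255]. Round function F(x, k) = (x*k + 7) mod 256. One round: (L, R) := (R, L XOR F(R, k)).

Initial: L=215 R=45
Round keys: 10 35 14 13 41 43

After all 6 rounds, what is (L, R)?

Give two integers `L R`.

Round 1 (k=10): L=45 R=30
Round 2 (k=35): L=30 R=12
Round 3 (k=14): L=12 R=177
Round 4 (k=13): L=177 R=8
Round 5 (k=41): L=8 R=254
Round 6 (k=43): L=254 R=185

Answer: 254 185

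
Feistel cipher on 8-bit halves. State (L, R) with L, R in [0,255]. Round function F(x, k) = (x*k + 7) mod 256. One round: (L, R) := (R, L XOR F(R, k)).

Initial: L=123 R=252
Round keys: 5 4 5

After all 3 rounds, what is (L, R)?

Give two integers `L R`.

Round 1 (k=5): L=252 R=136
Round 2 (k=4): L=136 R=219
Round 3 (k=5): L=219 R=198

Answer: 219 198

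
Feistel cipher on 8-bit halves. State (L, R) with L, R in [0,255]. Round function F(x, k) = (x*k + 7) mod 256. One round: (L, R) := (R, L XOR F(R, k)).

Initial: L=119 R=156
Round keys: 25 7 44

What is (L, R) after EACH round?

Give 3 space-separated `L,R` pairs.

Round 1 (k=25): L=156 R=52
Round 2 (k=7): L=52 R=239
Round 3 (k=44): L=239 R=47

Answer: 156,52 52,239 239,47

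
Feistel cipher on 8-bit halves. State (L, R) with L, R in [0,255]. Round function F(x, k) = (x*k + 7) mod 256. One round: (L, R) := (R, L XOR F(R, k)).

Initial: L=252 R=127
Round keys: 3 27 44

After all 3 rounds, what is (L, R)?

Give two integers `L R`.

Answer: 208 191

Derivation:
Round 1 (k=3): L=127 R=120
Round 2 (k=27): L=120 R=208
Round 3 (k=44): L=208 R=191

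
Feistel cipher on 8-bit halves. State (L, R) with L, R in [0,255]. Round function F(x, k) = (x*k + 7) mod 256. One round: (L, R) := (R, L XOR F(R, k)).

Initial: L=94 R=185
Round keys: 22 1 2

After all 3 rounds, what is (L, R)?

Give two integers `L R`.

Round 1 (k=22): L=185 R=179
Round 2 (k=1): L=179 R=3
Round 3 (k=2): L=3 R=190

Answer: 3 190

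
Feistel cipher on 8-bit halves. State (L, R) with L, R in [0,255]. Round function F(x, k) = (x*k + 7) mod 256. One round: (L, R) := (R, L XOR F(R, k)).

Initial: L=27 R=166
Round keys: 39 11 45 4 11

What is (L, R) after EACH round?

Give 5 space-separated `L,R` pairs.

Answer: 166,74 74,147 147,148 148,196 196,231

Derivation:
Round 1 (k=39): L=166 R=74
Round 2 (k=11): L=74 R=147
Round 3 (k=45): L=147 R=148
Round 4 (k=4): L=148 R=196
Round 5 (k=11): L=196 R=231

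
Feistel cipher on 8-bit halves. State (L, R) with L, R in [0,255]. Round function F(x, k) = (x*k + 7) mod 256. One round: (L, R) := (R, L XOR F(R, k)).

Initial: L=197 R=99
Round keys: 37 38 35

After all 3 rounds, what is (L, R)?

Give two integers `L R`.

Round 1 (k=37): L=99 R=147
Round 2 (k=38): L=147 R=186
Round 3 (k=35): L=186 R=230

Answer: 186 230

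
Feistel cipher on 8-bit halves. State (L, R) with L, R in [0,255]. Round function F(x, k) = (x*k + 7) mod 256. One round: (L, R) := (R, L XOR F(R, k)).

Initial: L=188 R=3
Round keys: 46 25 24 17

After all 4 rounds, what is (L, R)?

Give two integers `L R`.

Answer: 66 6

Derivation:
Round 1 (k=46): L=3 R=45
Round 2 (k=25): L=45 R=111
Round 3 (k=24): L=111 R=66
Round 4 (k=17): L=66 R=6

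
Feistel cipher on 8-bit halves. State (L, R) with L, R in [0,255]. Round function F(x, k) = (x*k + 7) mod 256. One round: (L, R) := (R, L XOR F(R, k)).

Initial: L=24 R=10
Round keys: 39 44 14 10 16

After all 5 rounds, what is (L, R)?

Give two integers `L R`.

Answer: 142 55

Derivation:
Round 1 (k=39): L=10 R=149
Round 2 (k=44): L=149 R=169
Round 3 (k=14): L=169 R=208
Round 4 (k=10): L=208 R=142
Round 5 (k=16): L=142 R=55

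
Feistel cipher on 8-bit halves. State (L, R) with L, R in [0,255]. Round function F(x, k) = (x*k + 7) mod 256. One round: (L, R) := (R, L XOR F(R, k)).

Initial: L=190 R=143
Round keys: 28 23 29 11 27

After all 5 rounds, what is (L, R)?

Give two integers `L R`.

Answer: 211 37

Derivation:
Round 1 (k=28): L=143 R=21
Round 2 (k=23): L=21 R=101
Round 3 (k=29): L=101 R=109
Round 4 (k=11): L=109 R=211
Round 5 (k=27): L=211 R=37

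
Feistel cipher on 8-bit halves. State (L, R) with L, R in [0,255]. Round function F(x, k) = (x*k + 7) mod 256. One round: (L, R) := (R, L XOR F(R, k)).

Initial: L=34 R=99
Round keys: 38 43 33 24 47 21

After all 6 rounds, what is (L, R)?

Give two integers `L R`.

Round 1 (k=38): L=99 R=155
Round 2 (k=43): L=155 R=115
Round 3 (k=33): L=115 R=65
Round 4 (k=24): L=65 R=108
Round 5 (k=47): L=108 R=154
Round 6 (k=21): L=154 R=197

Answer: 154 197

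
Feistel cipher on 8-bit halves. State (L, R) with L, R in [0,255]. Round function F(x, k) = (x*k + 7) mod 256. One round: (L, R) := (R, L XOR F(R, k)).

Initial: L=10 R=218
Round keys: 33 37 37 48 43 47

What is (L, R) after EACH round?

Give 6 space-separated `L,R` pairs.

Answer: 218,43 43,228 228,208 208,227 227,248 248,108

Derivation:
Round 1 (k=33): L=218 R=43
Round 2 (k=37): L=43 R=228
Round 3 (k=37): L=228 R=208
Round 4 (k=48): L=208 R=227
Round 5 (k=43): L=227 R=248
Round 6 (k=47): L=248 R=108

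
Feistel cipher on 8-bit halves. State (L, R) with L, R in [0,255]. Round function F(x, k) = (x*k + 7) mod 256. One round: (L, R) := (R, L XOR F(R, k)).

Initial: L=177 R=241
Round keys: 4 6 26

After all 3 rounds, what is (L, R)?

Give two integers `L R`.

Round 1 (k=4): L=241 R=122
Round 2 (k=6): L=122 R=18
Round 3 (k=26): L=18 R=161

Answer: 18 161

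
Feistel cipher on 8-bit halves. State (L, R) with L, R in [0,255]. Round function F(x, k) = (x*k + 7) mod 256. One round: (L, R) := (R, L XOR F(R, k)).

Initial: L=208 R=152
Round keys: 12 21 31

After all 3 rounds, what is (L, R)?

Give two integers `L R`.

Round 1 (k=12): L=152 R=247
Round 2 (k=21): L=247 R=210
Round 3 (k=31): L=210 R=130

Answer: 210 130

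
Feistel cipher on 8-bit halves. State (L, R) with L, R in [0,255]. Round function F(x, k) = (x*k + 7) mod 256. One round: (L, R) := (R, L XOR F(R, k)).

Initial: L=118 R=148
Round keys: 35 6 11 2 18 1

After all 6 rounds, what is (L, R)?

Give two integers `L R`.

Answer: 184 27

Derivation:
Round 1 (k=35): L=148 R=53
Round 2 (k=6): L=53 R=209
Round 3 (k=11): L=209 R=55
Round 4 (k=2): L=55 R=164
Round 5 (k=18): L=164 R=184
Round 6 (k=1): L=184 R=27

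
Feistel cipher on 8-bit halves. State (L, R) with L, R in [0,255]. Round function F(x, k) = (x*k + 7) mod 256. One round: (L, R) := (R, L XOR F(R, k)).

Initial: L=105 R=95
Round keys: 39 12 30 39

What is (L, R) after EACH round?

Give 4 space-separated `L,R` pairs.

Round 1 (k=39): L=95 R=233
Round 2 (k=12): L=233 R=172
Round 3 (k=30): L=172 R=198
Round 4 (k=39): L=198 R=157

Answer: 95,233 233,172 172,198 198,157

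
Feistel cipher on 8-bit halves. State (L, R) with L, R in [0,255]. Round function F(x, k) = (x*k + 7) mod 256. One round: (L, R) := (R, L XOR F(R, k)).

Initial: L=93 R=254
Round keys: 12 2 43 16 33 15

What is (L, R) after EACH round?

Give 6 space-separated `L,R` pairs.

Round 1 (k=12): L=254 R=178
Round 2 (k=2): L=178 R=149
Round 3 (k=43): L=149 R=188
Round 4 (k=16): L=188 R=82
Round 5 (k=33): L=82 R=37
Round 6 (k=15): L=37 R=96

Answer: 254,178 178,149 149,188 188,82 82,37 37,96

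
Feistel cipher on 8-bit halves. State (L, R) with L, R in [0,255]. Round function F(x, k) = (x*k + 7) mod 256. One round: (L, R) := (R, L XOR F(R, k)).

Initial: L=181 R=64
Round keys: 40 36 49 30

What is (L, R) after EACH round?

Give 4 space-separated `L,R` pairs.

Round 1 (k=40): L=64 R=178
Round 2 (k=36): L=178 R=79
Round 3 (k=49): L=79 R=148
Round 4 (k=30): L=148 R=16

Answer: 64,178 178,79 79,148 148,16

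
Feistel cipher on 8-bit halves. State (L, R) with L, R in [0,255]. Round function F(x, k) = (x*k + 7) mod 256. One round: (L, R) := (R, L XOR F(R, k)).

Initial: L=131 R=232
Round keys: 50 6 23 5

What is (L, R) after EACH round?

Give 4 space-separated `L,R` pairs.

Round 1 (k=50): L=232 R=212
Round 2 (k=6): L=212 R=23
Round 3 (k=23): L=23 R=204
Round 4 (k=5): L=204 R=20

Answer: 232,212 212,23 23,204 204,20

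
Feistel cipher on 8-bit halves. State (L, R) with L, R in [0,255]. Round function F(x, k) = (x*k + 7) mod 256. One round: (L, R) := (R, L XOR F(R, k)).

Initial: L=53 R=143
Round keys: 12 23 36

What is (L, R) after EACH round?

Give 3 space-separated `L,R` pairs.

Round 1 (k=12): L=143 R=142
Round 2 (k=23): L=142 R=70
Round 3 (k=36): L=70 R=81

Answer: 143,142 142,70 70,81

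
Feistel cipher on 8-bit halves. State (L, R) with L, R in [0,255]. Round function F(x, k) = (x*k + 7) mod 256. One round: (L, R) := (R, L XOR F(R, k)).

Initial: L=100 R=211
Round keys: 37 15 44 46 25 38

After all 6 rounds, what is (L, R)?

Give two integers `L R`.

Answer: 183 186

Derivation:
Round 1 (k=37): L=211 R=226
Round 2 (k=15): L=226 R=150
Round 3 (k=44): L=150 R=45
Round 4 (k=46): L=45 R=139
Round 5 (k=25): L=139 R=183
Round 6 (k=38): L=183 R=186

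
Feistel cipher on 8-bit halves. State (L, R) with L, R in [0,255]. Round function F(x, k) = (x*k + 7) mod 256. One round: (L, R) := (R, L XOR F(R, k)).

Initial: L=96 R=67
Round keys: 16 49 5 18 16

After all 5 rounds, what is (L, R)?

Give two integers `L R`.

Round 1 (k=16): L=67 R=87
Round 2 (k=49): L=87 R=237
Round 3 (k=5): L=237 R=255
Round 4 (k=18): L=255 R=24
Round 5 (k=16): L=24 R=120

Answer: 24 120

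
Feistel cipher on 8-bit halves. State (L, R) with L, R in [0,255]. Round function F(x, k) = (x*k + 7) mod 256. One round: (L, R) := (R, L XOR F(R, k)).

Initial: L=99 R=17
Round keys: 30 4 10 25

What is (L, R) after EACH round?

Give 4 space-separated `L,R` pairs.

Answer: 17,102 102,142 142,245 245,122

Derivation:
Round 1 (k=30): L=17 R=102
Round 2 (k=4): L=102 R=142
Round 3 (k=10): L=142 R=245
Round 4 (k=25): L=245 R=122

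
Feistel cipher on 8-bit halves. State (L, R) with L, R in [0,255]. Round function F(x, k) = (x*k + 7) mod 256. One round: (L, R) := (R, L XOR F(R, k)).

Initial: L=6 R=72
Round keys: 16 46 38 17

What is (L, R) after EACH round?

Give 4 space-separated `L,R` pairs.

Round 1 (k=16): L=72 R=129
Round 2 (k=46): L=129 R=125
Round 3 (k=38): L=125 R=20
Round 4 (k=17): L=20 R=38

Answer: 72,129 129,125 125,20 20,38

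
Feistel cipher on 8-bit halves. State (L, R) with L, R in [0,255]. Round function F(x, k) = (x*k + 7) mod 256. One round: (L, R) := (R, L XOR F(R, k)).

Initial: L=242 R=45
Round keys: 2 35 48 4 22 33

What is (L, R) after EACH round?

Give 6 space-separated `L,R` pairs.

Round 1 (k=2): L=45 R=147
Round 2 (k=35): L=147 R=13
Round 3 (k=48): L=13 R=228
Round 4 (k=4): L=228 R=154
Round 5 (k=22): L=154 R=167
Round 6 (k=33): L=167 R=20

Answer: 45,147 147,13 13,228 228,154 154,167 167,20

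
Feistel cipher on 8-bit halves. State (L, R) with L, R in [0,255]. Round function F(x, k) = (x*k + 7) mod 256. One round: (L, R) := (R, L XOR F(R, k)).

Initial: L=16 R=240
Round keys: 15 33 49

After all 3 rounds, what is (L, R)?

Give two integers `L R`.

Round 1 (k=15): L=240 R=7
Round 2 (k=33): L=7 R=30
Round 3 (k=49): L=30 R=194

Answer: 30 194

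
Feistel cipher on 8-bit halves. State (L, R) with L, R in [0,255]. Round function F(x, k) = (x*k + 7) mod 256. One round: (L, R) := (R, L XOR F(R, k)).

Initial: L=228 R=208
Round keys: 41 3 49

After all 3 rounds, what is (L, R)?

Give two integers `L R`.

Answer: 240 68

Derivation:
Round 1 (k=41): L=208 R=179
Round 2 (k=3): L=179 R=240
Round 3 (k=49): L=240 R=68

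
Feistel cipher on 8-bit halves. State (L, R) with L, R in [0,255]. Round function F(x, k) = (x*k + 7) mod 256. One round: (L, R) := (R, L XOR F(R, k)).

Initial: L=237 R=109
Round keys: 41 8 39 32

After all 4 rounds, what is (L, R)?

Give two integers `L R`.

Round 1 (k=41): L=109 R=145
Round 2 (k=8): L=145 R=226
Round 3 (k=39): L=226 R=228
Round 4 (k=32): L=228 R=101

Answer: 228 101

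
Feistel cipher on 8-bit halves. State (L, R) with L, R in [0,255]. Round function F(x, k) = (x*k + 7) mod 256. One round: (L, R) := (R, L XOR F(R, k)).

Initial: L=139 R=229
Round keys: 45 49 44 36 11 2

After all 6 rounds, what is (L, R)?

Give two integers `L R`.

Round 1 (k=45): L=229 R=195
Round 2 (k=49): L=195 R=191
Round 3 (k=44): L=191 R=24
Round 4 (k=36): L=24 R=216
Round 5 (k=11): L=216 R=87
Round 6 (k=2): L=87 R=109

Answer: 87 109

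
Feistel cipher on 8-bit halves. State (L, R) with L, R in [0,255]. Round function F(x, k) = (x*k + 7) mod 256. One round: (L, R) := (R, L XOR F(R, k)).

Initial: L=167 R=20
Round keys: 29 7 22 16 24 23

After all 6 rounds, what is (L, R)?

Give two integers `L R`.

Round 1 (k=29): L=20 R=236
Round 2 (k=7): L=236 R=111
Round 3 (k=22): L=111 R=125
Round 4 (k=16): L=125 R=184
Round 5 (k=24): L=184 R=58
Round 6 (k=23): L=58 R=133

Answer: 58 133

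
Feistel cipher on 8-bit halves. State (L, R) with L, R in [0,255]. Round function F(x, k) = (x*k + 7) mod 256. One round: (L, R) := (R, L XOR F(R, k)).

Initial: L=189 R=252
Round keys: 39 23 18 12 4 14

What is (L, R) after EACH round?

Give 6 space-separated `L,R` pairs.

Round 1 (k=39): L=252 R=214
Round 2 (k=23): L=214 R=189
Round 3 (k=18): L=189 R=135
Round 4 (k=12): L=135 R=230
Round 5 (k=4): L=230 R=24
Round 6 (k=14): L=24 R=177

Answer: 252,214 214,189 189,135 135,230 230,24 24,177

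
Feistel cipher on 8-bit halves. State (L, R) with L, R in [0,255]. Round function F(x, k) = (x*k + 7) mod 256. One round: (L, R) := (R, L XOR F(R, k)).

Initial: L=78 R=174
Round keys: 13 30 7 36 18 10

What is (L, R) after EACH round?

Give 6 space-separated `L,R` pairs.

Answer: 174,147 147,239 239,3 3,156 156,252 252,67

Derivation:
Round 1 (k=13): L=174 R=147
Round 2 (k=30): L=147 R=239
Round 3 (k=7): L=239 R=3
Round 4 (k=36): L=3 R=156
Round 5 (k=18): L=156 R=252
Round 6 (k=10): L=252 R=67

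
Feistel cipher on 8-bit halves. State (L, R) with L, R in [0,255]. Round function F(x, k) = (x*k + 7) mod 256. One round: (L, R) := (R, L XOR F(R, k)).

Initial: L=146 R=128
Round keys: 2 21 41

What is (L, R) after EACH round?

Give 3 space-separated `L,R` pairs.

Answer: 128,149 149,192 192,82

Derivation:
Round 1 (k=2): L=128 R=149
Round 2 (k=21): L=149 R=192
Round 3 (k=41): L=192 R=82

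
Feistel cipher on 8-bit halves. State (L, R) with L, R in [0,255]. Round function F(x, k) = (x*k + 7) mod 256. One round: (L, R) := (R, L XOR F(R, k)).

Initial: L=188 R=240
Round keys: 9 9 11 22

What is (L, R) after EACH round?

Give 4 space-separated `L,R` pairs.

Answer: 240,203 203,218 218,174 174,33

Derivation:
Round 1 (k=9): L=240 R=203
Round 2 (k=9): L=203 R=218
Round 3 (k=11): L=218 R=174
Round 4 (k=22): L=174 R=33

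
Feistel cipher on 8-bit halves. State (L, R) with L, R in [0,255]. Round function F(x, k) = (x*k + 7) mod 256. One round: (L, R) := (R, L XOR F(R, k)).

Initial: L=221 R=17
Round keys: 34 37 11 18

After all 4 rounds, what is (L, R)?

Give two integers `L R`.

Answer: 209 195

Derivation:
Round 1 (k=34): L=17 R=148
Round 2 (k=37): L=148 R=122
Round 3 (k=11): L=122 R=209
Round 4 (k=18): L=209 R=195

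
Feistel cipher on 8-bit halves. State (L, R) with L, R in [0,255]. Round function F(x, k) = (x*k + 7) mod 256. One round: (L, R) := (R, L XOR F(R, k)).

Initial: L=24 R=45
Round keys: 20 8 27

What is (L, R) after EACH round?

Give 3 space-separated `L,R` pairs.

Round 1 (k=20): L=45 R=147
Round 2 (k=8): L=147 R=178
Round 3 (k=27): L=178 R=94

Answer: 45,147 147,178 178,94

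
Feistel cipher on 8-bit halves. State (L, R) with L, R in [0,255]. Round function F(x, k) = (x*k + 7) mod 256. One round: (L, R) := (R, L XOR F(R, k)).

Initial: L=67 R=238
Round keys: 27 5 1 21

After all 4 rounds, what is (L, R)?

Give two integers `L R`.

Answer: 68 132

Derivation:
Round 1 (k=27): L=238 R=98
Round 2 (k=5): L=98 R=31
Round 3 (k=1): L=31 R=68
Round 4 (k=21): L=68 R=132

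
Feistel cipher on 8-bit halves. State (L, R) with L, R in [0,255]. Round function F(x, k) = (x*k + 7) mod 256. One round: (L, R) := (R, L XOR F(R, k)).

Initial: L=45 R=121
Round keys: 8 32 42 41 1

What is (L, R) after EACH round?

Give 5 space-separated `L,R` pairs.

Round 1 (k=8): L=121 R=226
Round 2 (k=32): L=226 R=62
Round 3 (k=42): L=62 R=209
Round 4 (k=41): L=209 R=190
Round 5 (k=1): L=190 R=20

Answer: 121,226 226,62 62,209 209,190 190,20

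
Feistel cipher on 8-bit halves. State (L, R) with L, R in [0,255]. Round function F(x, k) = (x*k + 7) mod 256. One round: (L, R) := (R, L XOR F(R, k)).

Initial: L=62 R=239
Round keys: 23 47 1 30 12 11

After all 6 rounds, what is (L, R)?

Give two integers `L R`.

Round 1 (k=23): L=239 R=190
Round 2 (k=47): L=190 R=6
Round 3 (k=1): L=6 R=179
Round 4 (k=30): L=179 R=7
Round 5 (k=12): L=7 R=232
Round 6 (k=11): L=232 R=248

Answer: 232 248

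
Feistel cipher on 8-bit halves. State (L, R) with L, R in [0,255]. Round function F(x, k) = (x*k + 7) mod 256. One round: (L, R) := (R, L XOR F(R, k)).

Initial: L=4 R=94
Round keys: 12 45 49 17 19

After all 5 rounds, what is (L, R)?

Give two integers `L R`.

Round 1 (k=12): L=94 R=107
Round 2 (k=45): L=107 R=136
Round 3 (k=49): L=136 R=100
Round 4 (k=17): L=100 R=35
Round 5 (k=19): L=35 R=196

Answer: 35 196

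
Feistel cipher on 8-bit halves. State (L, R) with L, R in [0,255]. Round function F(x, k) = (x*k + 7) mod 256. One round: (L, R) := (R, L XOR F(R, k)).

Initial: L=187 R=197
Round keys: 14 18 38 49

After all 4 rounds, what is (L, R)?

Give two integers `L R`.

Answer: 61 34

Derivation:
Round 1 (k=14): L=197 R=118
Round 2 (k=18): L=118 R=150
Round 3 (k=38): L=150 R=61
Round 4 (k=49): L=61 R=34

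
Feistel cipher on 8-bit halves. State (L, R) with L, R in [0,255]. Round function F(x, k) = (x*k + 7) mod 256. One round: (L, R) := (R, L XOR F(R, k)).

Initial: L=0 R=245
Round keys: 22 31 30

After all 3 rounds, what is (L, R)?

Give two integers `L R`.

Answer: 103 12

Derivation:
Round 1 (k=22): L=245 R=21
Round 2 (k=31): L=21 R=103
Round 3 (k=30): L=103 R=12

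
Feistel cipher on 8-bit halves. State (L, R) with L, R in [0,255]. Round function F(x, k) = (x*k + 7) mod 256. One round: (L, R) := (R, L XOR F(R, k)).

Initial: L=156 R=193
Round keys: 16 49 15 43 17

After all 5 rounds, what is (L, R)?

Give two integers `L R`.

Round 1 (k=16): L=193 R=139
Round 2 (k=49): L=139 R=99
Round 3 (k=15): L=99 R=95
Round 4 (k=43): L=95 R=159
Round 5 (k=17): L=159 R=201

Answer: 159 201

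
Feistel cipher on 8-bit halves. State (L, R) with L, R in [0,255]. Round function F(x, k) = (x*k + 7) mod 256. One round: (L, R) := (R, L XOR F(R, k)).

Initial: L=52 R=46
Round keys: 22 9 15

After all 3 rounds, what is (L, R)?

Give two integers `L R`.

Round 1 (k=22): L=46 R=207
Round 2 (k=9): L=207 R=96
Round 3 (k=15): L=96 R=104

Answer: 96 104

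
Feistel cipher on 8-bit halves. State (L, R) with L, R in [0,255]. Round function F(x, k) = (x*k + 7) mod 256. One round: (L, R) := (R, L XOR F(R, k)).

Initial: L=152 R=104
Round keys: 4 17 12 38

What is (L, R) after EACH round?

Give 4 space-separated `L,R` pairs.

Round 1 (k=4): L=104 R=63
Round 2 (k=17): L=63 R=94
Round 3 (k=12): L=94 R=80
Round 4 (k=38): L=80 R=185

Answer: 104,63 63,94 94,80 80,185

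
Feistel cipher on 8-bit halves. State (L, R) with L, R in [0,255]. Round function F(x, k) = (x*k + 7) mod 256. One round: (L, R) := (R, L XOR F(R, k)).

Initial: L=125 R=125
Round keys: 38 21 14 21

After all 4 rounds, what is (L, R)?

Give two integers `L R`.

Round 1 (k=38): L=125 R=232
Round 2 (k=21): L=232 R=114
Round 3 (k=14): L=114 R=171
Round 4 (k=21): L=171 R=124

Answer: 171 124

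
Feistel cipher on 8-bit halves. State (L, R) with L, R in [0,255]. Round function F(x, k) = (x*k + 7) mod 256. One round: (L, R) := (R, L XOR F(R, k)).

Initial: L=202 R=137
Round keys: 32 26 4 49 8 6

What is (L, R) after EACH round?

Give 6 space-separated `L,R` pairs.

Answer: 137,237 237,144 144,170 170,1 1,165 165,228

Derivation:
Round 1 (k=32): L=137 R=237
Round 2 (k=26): L=237 R=144
Round 3 (k=4): L=144 R=170
Round 4 (k=49): L=170 R=1
Round 5 (k=8): L=1 R=165
Round 6 (k=6): L=165 R=228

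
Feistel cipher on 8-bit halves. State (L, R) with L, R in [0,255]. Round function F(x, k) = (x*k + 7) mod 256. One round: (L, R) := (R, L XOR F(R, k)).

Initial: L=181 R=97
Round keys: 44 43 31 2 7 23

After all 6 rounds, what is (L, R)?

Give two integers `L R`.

Answer: 167 89

Derivation:
Round 1 (k=44): L=97 R=6
Round 2 (k=43): L=6 R=104
Round 3 (k=31): L=104 R=153
Round 4 (k=2): L=153 R=81
Round 5 (k=7): L=81 R=167
Round 6 (k=23): L=167 R=89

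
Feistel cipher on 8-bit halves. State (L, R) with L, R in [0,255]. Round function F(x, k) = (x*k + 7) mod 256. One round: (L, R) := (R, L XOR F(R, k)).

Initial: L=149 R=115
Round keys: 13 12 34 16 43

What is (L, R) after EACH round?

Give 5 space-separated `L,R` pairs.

Round 1 (k=13): L=115 R=75
Round 2 (k=12): L=75 R=248
Round 3 (k=34): L=248 R=188
Round 4 (k=16): L=188 R=63
Round 5 (k=43): L=63 R=32

Answer: 115,75 75,248 248,188 188,63 63,32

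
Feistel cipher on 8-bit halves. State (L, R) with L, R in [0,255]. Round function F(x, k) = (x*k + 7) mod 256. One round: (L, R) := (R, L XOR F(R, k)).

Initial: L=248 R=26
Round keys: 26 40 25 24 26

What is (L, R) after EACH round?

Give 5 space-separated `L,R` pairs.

Answer: 26,83 83,229 229,55 55,202 202,188

Derivation:
Round 1 (k=26): L=26 R=83
Round 2 (k=40): L=83 R=229
Round 3 (k=25): L=229 R=55
Round 4 (k=24): L=55 R=202
Round 5 (k=26): L=202 R=188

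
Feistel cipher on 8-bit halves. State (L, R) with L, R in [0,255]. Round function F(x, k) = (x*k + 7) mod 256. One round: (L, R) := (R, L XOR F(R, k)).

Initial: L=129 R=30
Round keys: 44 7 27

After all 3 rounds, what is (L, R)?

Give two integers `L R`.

Answer: 215 26

Derivation:
Round 1 (k=44): L=30 R=174
Round 2 (k=7): L=174 R=215
Round 3 (k=27): L=215 R=26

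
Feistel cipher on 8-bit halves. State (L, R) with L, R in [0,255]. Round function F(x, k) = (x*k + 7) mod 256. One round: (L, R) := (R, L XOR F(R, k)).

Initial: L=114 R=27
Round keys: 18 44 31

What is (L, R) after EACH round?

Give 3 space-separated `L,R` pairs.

Round 1 (k=18): L=27 R=159
Round 2 (k=44): L=159 R=64
Round 3 (k=31): L=64 R=88

Answer: 27,159 159,64 64,88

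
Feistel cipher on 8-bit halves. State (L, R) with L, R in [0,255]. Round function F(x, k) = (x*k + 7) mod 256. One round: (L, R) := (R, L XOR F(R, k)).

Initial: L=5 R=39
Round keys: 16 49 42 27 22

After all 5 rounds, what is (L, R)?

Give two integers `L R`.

Round 1 (k=16): L=39 R=114
Round 2 (k=49): L=114 R=254
Round 3 (k=42): L=254 R=193
Round 4 (k=27): L=193 R=156
Round 5 (k=22): L=156 R=174

Answer: 156 174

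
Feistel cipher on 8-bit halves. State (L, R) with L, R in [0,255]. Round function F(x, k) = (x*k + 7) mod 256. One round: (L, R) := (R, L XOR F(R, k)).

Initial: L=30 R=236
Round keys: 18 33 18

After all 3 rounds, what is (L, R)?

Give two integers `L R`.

Round 1 (k=18): L=236 R=129
Round 2 (k=33): L=129 R=68
Round 3 (k=18): L=68 R=78

Answer: 68 78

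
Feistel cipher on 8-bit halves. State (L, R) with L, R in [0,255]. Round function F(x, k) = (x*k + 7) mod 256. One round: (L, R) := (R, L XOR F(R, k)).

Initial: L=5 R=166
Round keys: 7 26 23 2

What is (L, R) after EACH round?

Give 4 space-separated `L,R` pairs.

Round 1 (k=7): L=166 R=148
Round 2 (k=26): L=148 R=169
Round 3 (k=23): L=169 R=162
Round 4 (k=2): L=162 R=226

Answer: 166,148 148,169 169,162 162,226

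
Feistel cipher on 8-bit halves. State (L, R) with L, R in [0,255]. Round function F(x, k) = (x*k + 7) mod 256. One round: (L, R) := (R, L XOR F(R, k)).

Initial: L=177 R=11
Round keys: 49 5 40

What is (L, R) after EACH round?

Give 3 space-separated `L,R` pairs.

Answer: 11,147 147,237 237,156

Derivation:
Round 1 (k=49): L=11 R=147
Round 2 (k=5): L=147 R=237
Round 3 (k=40): L=237 R=156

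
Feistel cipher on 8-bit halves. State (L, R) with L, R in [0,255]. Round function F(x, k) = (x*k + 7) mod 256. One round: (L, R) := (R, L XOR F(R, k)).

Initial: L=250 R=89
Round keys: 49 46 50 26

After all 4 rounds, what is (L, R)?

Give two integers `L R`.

Answer: 145 139

Derivation:
Round 1 (k=49): L=89 R=234
Round 2 (k=46): L=234 R=74
Round 3 (k=50): L=74 R=145
Round 4 (k=26): L=145 R=139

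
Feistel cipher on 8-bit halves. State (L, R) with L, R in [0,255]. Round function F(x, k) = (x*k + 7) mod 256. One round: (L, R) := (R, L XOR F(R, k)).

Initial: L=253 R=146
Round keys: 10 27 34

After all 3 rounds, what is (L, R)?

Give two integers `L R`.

Round 1 (k=10): L=146 R=70
Round 2 (k=27): L=70 R=251
Round 3 (k=34): L=251 R=27

Answer: 251 27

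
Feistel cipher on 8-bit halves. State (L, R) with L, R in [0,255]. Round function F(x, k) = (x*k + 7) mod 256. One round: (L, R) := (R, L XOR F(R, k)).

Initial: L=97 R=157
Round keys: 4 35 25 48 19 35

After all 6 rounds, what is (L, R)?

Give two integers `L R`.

Round 1 (k=4): L=157 R=26
Round 2 (k=35): L=26 R=8
Round 3 (k=25): L=8 R=213
Round 4 (k=48): L=213 R=255
Round 5 (k=19): L=255 R=33
Round 6 (k=35): L=33 R=117

Answer: 33 117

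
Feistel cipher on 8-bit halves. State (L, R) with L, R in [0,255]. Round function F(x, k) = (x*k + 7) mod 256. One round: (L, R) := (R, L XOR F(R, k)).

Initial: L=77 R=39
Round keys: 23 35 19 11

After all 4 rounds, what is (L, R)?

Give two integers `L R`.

Answer: 79 189

Derivation:
Round 1 (k=23): L=39 R=197
Round 2 (k=35): L=197 R=209
Round 3 (k=19): L=209 R=79
Round 4 (k=11): L=79 R=189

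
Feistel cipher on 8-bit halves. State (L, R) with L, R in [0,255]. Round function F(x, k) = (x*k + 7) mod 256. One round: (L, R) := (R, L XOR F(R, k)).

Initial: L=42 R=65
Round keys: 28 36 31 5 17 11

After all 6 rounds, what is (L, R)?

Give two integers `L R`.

Answer: 44 234

Derivation:
Round 1 (k=28): L=65 R=9
Round 2 (k=36): L=9 R=10
Round 3 (k=31): L=10 R=52
Round 4 (k=5): L=52 R=1
Round 5 (k=17): L=1 R=44
Round 6 (k=11): L=44 R=234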